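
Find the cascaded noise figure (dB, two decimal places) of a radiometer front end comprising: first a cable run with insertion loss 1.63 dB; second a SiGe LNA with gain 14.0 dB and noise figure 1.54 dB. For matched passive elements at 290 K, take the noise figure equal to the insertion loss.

3.17 dB

Convert to linear (a loss of L dB is a gain of −L dB): F_i = 10^(NF_i/10), G_i = 10^(G_i,dB/10)
  Stage 1: F_1 = 10^(1.63/10) = 1.455, G_1 = 10^(−1.63/10) = 0.6871
  Stage 2: F_2 = 10^(1.54/10) = 1.426, G_2 = 10^(14.0/10) = 25.12
Friis cascade:
  F = 1.455 + (1.426 − 1)/0.6871 = 2.075
NF = 10 log₁₀(2.075) = 3.17 dB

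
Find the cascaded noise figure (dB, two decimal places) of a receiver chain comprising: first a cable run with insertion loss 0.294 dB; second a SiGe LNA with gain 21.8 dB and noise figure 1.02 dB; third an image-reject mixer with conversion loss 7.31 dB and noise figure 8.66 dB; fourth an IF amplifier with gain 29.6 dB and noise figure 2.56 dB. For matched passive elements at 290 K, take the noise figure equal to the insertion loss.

1.55 dB

Convert to linear (a loss of L dB is a gain of −L dB): F_i = 10^(NF_i/10), G_i = 10^(G_i,dB/10)
  Stage 1: F_1 = 10^(0.294/10) = 1.070, G_1 = 10^(−0.294/10) = 0.9345
  Stage 2: F_2 = 10^(1.02/10) = 1.265, G_2 = 10^(21.8/10) = 151.4
  Stage 3: F_3 = 10^(8.66/10) = 7.345, G_3 = 10^(−7.31/10) = 0.1858
  Stage 4: F_4 = 10^(2.56/10) = 1.803, G_4 = 10^(29.6/10) = 912.0
Friis cascade:
  F = 1.070 + (1.265 − 1)/0.9345 + (7.345 − 1)/141.4 + (1.803 − 1)/26.28 = 1.429
NF = 10 log₁₀(1.429) = 1.55 dB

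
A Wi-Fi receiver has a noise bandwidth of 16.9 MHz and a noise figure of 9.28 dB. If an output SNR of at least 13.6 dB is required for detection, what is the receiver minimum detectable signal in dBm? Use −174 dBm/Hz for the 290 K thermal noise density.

Sensitivity = −174 + 10 log₁₀(B) + NF + SNR_min
= −174 + 72.28 + 9.28 + 13.6
= −78.84 dBm → −78.8 dBm

−78.8 dBm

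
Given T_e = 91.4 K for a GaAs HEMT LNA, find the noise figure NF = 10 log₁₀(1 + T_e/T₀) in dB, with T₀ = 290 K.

1.19 dB

F = 1 + T_e/T₀ = 1 + 91.4/290 = 1.31517
NF = 10 log₁₀(1.31517) = 1.19 dB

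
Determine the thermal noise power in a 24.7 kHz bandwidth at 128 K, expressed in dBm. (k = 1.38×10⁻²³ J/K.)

P_n = kTB = 1.38×10⁻²³ × 128 × 2.47×10⁴ = 4.36×10⁻¹⁷ W
In dBm: 10 log₁₀(4.36×10⁻¹⁷ / 10⁻³) = −133.6 dBm

−133.6 dBm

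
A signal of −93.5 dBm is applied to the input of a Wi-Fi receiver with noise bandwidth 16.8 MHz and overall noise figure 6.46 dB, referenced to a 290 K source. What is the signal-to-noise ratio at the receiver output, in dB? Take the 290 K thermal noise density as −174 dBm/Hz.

1.8 dB

Noise floor: N = −174 + 10 log₁₀(B) + NF
10 log₁₀(1.68×10⁷) = 72.25 dB
N = −174 + 72.25 + 6.46 = −95.29 dBm
SNR = P_sig − N = −93.5 − (−95.29) = 1.79 dB → 1.8 dB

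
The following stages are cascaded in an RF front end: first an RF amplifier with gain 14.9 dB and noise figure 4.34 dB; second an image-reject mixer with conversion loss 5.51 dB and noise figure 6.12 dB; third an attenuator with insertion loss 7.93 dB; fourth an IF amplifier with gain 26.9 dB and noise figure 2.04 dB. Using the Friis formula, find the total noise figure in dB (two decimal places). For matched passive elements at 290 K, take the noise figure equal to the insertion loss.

Convert to linear (a loss of L dB is a gain of −L dB): F_i = 10^(NF_i/10), G_i = 10^(G_i,dB/10)
  Stage 1: F_1 = 10^(4.34/10) = 2.716, G_1 = 10^(14.9/10) = 30.90
  Stage 2: F_2 = 10^(6.12/10) = 4.093, G_2 = 10^(−5.51/10) = 0.2812
  Stage 3: F_3 = 10^(7.93/10) = 6.209, G_3 = 10^(−7.93/10) = 0.1611
  Stage 4: F_4 = 10^(2.04/10) = 1.600, G_4 = 10^(26.9/10) = 489.8
Friis cascade:
  F = 2.716 + (4.093 − 1)/30.90 + (6.209 − 1)/8.690 + (1.600 − 1)/1.400 = 3.844
NF = 10 log₁₀(3.844) = 5.85 dB

5.85 dB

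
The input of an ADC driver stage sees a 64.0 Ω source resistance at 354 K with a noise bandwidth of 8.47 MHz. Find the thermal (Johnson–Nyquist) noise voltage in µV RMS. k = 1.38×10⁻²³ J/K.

V_n = √(4kTRB)
4kTRB = 4 × 1.38×10⁻²³ × 354 × 6.40×10¹ × 8.47×10⁶ = 1.06×10⁻¹¹ V²
V_n = √(1.06×10⁻¹¹) = 3.25×10⁻⁶ V = 3.25 µV

3.25 µV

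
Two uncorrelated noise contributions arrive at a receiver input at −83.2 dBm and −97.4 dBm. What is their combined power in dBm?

−83.0 dBm

Convert to linear, add, convert back:
P₁ = 4.79×10⁻¹² W, P₂ = 1.82×10⁻¹³ W
P_tot = 4.97×10⁻¹² W → 10 log₁₀(P_tot / 10⁻³) = −83.0 dBm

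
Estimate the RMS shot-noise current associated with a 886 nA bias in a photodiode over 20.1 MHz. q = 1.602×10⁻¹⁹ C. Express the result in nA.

2.39 nA

I_n = √(2qI·B)
2qI·B = 2 × 1.602×10⁻¹⁹ × 8.86×10⁻⁷ × 2.01×10⁷ = 5.71×10⁻¹⁸ A²
I_n = √(5.71×10⁻¹⁸) = 2.39×10⁻⁹ A = 2.39 nA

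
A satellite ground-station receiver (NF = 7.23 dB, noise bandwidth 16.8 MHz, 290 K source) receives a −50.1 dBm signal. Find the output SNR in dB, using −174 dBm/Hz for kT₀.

Noise floor: N = −174 + 10 log₁₀(B) + NF
10 log₁₀(1.68×10⁷) = 72.25 dB
N = −174 + 72.25 + 7.23 = −94.52 dBm
SNR = P_sig − N = −50.1 − (−94.52) = 44.42 dB → 44.4 dB

44.4 dB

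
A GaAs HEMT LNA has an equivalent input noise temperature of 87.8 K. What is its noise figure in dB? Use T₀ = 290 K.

1.15 dB

F = 1 + T_e/T₀ = 1 + 87.8/290 = 1.30276
NF = 10 log₁₀(1.30276) = 1.15 dB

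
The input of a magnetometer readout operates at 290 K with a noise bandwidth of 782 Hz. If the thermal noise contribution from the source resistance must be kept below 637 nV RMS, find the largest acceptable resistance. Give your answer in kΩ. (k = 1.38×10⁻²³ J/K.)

Johnson–Nyquist: V_n = √(4kTRB) ⇒ R = V_n² / (4kTB)
4kTB = 4 × 1.38×10⁻²³ × 290 × 7.82×10² = 1.25×10⁻¹⁷
R = (6.37×10⁻⁷)² / 1.25×10⁻¹⁷ = 3.24×10⁴ Ω = 32.4 kΩ

32.4 kΩ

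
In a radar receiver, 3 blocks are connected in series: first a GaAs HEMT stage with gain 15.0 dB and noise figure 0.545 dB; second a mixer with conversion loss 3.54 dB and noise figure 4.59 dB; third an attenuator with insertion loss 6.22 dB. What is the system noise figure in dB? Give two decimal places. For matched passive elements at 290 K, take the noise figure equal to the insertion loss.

1.53 dB

Convert to linear (a loss of L dB is a gain of −L dB): F_i = 10^(NF_i/10), G_i = 10^(G_i,dB/10)
  Stage 1: F_1 = 10^(0.545/10) = 1.134, G_1 = 10^(15.0/10) = 31.62
  Stage 2: F_2 = 10^(4.59/10) = 2.877, G_2 = 10^(−3.54/10) = 0.4426
  Stage 3: F_3 = 10^(6.22/10) = 4.188, G_3 = 10^(−6.22/10) = 0.2388
Friis cascade:
  F = 1.134 + (2.877 − 1)/31.62 + (4.188 − 1)/14.00 = 1.421
NF = 10 log₁₀(1.421) = 1.53 dB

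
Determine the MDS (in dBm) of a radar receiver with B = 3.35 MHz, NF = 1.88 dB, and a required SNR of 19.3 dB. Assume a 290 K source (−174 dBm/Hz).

Sensitivity = −174 + 10 log₁₀(B) + NF + SNR_min
= −174 + 65.25 + 1.88 + 19.3
= −87.57 dBm → −87.6 dBm

−87.6 dBm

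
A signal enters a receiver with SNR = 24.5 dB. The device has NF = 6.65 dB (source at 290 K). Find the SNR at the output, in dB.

17.85 dB

By definition F = SNR_in/SNR_out, so in dB: SNR_out = SNR_in − NF
SNR_out = 24.5 − 6.65 = 17.85 dB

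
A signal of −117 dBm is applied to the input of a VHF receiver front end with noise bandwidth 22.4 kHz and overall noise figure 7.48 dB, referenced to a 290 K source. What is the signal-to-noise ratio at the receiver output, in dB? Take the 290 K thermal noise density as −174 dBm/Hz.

Noise floor: N = −174 + 10 log₁₀(B) + NF
10 log₁₀(2.24×10⁴) = 43.5 dB
N = −174 + 43.5 + 7.48 = −123.02 dBm
SNR = P_sig − N = −117 − (−123.02) = 6.02 dB → 6.0 dB

6.0 dB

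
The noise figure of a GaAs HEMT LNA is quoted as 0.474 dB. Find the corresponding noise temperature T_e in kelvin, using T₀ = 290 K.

F = 10^(0.474/10) = 1.11532
T_e = (F − 1)·T₀ = (1.11532 − 1) × 290 = 33.4 K

33.4 K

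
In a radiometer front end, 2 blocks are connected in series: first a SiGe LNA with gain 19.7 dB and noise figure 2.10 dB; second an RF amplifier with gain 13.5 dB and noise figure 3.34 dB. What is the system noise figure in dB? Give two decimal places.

Convert to linear (a loss of L dB is a gain of −L dB): F_i = 10^(NF_i/10), G_i = 10^(G_i,dB/10)
  Stage 1: F_1 = 10^(2.10/10) = 1.622, G_1 = 10^(19.7/10) = 93.33
  Stage 2: F_2 = 10^(3.34/10) = 2.158, G_2 = 10^(13.5/10) = 22.39
Friis cascade:
  F = 1.622 + (2.158 − 1)/93.33 = 1.634
NF = 10 log₁₀(1.634) = 2.13 dB

2.13 dB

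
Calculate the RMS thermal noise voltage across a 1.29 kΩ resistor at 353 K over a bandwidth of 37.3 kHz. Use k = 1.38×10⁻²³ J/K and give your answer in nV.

V_n = √(4kTRB)
4kTRB = 4 × 1.38×10⁻²³ × 353 × 1.29×10³ × 3.73×10⁴ = 9.38×10⁻¹³ V²
V_n = √(9.38×10⁻¹³) = 9.68×10⁻⁷ V = 968 nV

968 nV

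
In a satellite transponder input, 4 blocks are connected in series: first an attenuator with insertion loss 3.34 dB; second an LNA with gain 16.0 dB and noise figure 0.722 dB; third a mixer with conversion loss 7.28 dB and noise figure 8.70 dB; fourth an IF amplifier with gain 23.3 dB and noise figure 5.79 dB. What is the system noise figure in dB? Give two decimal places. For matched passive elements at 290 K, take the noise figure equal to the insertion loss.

5.69 dB

Convert to linear (a loss of L dB is a gain of −L dB): F_i = 10^(NF_i/10), G_i = 10^(G_i,dB/10)
  Stage 1: F_1 = 10^(3.34/10) = 2.158, G_1 = 10^(−3.34/10) = 0.4634
  Stage 2: F_2 = 10^(0.722/10) = 1.181, G_2 = 10^(16.0/10) = 39.81
  Stage 3: F_3 = 10^(8.70/10) = 7.413, G_3 = 10^(−7.28/10) = 0.1871
  Stage 4: F_4 = 10^(5.79/10) = 3.793, G_4 = 10^(23.3/10) = 213.8
Friis cascade:
  F = 2.158 + (1.181 − 1)/0.4634 + (7.413 − 1)/18.45 + (3.793 − 1)/3.451 = 3.705
NF = 10 log₁₀(3.705) = 5.69 dB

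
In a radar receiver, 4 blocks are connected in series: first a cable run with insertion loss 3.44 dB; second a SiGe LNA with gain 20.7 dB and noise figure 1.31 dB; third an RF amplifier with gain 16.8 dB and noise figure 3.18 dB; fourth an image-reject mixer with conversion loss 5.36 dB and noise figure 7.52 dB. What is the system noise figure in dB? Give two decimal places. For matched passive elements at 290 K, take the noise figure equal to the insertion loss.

4.78 dB

Convert to linear (a loss of L dB is a gain of −L dB): F_i = 10^(NF_i/10), G_i = 10^(G_i,dB/10)
  Stage 1: F_1 = 10^(3.44/10) = 2.208, G_1 = 10^(−3.44/10) = 0.4529
  Stage 2: F_2 = 10^(1.31/10) = 1.352, G_2 = 10^(20.7/10) = 117.5
  Stage 3: F_3 = 10^(3.18/10) = 2.080, G_3 = 10^(16.8/10) = 47.86
  Stage 4: F_4 = 10^(7.52/10) = 5.649, G_4 = 10^(−5.36/10) = 0.2911
Friis cascade:
  F = 2.208 + (1.352 − 1)/0.4529 + (2.080 − 1)/53.21 + (5.649 − 1)/2547 = 3.007
NF = 10 log₁₀(3.007) = 4.78 dB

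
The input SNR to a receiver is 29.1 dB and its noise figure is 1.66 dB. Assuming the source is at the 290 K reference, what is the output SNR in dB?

27.44 dB

By definition F = SNR_in/SNR_out, so in dB: SNR_out = SNR_in − NF
SNR_out = 29.1 − 1.66 = 27.44 dB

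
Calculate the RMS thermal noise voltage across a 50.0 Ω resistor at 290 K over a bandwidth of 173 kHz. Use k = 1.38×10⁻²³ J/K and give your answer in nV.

V_n = √(4kTRB)
4kTRB = 4 × 1.38×10⁻²³ × 290 × 5.00×10¹ × 1.73×10⁵ = 1.38×10⁻¹³ V²
V_n = √(1.38×10⁻¹³) = 3.72×10⁻⁷ V = 372 nV

372 nV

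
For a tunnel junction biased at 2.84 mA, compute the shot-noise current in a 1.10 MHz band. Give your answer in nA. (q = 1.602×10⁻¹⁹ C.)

31.6 nA

I_n = √(2qI·B)
2qI·B = 2 × 1.602×10⁻¹⁹ × 2.84×10⁻³ × 1.10×10⁶ = 1.00×10⁻¹⁵ A²
I_n = √(1.00×10⁻¹⁵) = 3.16×10⁻⁸ A = 31.6 nA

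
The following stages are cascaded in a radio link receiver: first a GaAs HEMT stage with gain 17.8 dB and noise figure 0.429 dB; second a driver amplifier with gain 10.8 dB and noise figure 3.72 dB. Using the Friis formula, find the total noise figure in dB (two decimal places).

0.52 dB

Convert to linear (a loss of L dB is a gain of −L dB): F_i = 10^(NF_i/10), G_i = 10^(G_i,dB/10)
  Stage 1: F_1 = 10^(0.429/10) = 1.104, G_1 = 10^(17.8/10) = 60.26
  Stage 2: F_2 = 10^(3.72/10) = 2.355, G_2 = 10^(10.8/10) = 12.02
Friis cascade:
  F = 1.104 + (2.355 − 1)/60.26 = 1.126
NF = 10 log₁₀(1.126) = 0.52 dB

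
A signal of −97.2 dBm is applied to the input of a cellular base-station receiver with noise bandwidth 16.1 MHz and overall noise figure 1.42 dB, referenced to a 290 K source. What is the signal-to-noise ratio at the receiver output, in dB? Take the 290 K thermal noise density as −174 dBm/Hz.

Noise floor: N = −174 + 10 log₁₀(B) + NF
10 log₁₀(1.61×10⁷) = 72.07 dB
N = −174 + 72.07 + 1.42 = −100.51 dBm
SNR = P_sig − N = −97.2 − (−100.51) = 3.31 dB → 3.3 dB

3.3 dB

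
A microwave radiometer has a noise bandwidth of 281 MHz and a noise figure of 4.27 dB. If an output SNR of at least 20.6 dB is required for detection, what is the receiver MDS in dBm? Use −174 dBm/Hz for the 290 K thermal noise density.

−64.6 dBm

Sensitivity = −174 + 10 log₁₀(B) + NF + SNR_min
= −174 + 84.49 + 4.27 + 20.6
= −64.64 dBm → −64.6 dBm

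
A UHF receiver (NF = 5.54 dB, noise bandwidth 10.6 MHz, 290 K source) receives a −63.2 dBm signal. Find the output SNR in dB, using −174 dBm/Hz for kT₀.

Noise floor: N = −174 + 10 log₁₀(B) + NF
10 log₁₀(1.06×10⁷) = 70.25 dB
N = −174 + 70.25 + 5.54 = −98.21 dBm
SNR = P_sig − N = −63.2 − (−98.21) = 35.01 dB → 35.0 dB

35.0 dB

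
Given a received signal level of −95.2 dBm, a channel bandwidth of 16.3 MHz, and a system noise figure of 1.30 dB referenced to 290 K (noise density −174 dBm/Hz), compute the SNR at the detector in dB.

5.4 dB

Noise floor: N = −174 + 10 log₁₀(B) + NF
10 log₁₀(1.63×10⁷) = 72.12 dB
N = −174 + 72.12 + 1.30 = −100.58 dBm
SNR = P_sig − N = −95.2 − (−100.58) = 5.38 dB → 5.4 dB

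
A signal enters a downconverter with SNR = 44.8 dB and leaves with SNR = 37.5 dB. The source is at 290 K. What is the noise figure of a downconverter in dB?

7.3 dB

NF (dB) = SNR_in(dB) − SNR_out(dB) when the source is at T₀
NF = 44.8 − 37.5 = 7.3 dB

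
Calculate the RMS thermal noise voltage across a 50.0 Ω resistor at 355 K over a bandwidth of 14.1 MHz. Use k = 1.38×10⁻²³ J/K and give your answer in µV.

V_n = √(4kTRB)
4kTRB = 4 × 1.38×10⁻²³ × 355 × 5.00×10¹ × 1.41×10⁷ = 1.38×10⁻¹¹ V²
V_n = √(1.38×10⁻¹¹) = 3.72×10⁻⁶ V = 3.72 µV

3.72 µV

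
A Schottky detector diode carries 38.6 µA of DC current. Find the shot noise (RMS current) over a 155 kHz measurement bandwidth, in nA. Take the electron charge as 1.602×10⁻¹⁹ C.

1.38 nA

I_n = √(2qI·B)
2qI·B = 2 × 1.602×10⁻¹⁹ × 3.86×10⁻⁵ × 1.55×10⁵ = 1.92×10⁻¹⁸ A²
I_n = √(1.92×10⁻¹⁸) = 1.38×10⁻⁹ A = 1.38 nA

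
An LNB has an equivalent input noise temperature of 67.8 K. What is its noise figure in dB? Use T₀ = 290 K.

F = 1 + T_e/T₀ = 1 + 67.8/290 = 1.23379
NF = 10 log₁₀(1.23379) = 0.912 dB

0.912 dB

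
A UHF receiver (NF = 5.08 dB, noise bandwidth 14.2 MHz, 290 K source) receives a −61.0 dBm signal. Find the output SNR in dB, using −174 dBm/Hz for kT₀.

Noise floor: N = −174 + 10 log₁₀(B) + NF
10 log₁₀(1.42×10⁷) = 71.52 dB
N = −174 + 71.52 + 5.08 = −97.40 dBm
SNR = P_sig − N = −61.0 − (−97.40) = 36.40 dB → 36.4 dB

36.4 dB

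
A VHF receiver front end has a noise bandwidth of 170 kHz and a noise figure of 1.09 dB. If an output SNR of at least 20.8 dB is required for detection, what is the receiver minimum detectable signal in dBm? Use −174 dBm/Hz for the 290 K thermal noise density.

Sensitivity = −174 + 10 log₁₀(B) + NF + SNR_min
= −174 + 52.3 + 1.09 + 20.8
= −99.81 dBm → −99.8 dBm

−99.8 dBm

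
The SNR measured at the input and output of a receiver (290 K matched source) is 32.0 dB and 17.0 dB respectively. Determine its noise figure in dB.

15.0 dB

NF (dB) = SNR_in(dB) − SNR_out(dB) when the source is at T₀
NF = 32.0 − 17.0 = 15.0 dB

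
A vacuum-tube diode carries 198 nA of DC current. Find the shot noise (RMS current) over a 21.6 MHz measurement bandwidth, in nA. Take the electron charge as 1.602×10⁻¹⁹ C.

1.17 nA

I_n = √(2qI·B)
2qI·B = 2 × 1.602×10⁻¹⁹ × 1.98×10⁻⁷ × 2.16×10⁷ = 1.37×10⁻¹⁸ A²
I_n = √(1.37×10⁻¹⁸) = 1.17×10⁻⁹ A = 1.17 nA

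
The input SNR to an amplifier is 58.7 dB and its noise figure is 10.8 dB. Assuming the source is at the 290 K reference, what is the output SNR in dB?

By definition F = SNR_in/SNR_out, so in dB: SNR_out = SNR_in − NF
SNR_out = 58.7 − 10.8 = 47.9 dB

47.9 dB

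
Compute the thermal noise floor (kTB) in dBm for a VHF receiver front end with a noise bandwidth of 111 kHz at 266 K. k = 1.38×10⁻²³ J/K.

P_n = kTB = 1.38×10⁻²³ × 266 × 1.11×10⁵ = 4.07×10⁻¹⁶ W
In dBm: 10 log₁₀(4.07×10⁻¹⁶ / 10⁻³) = −123.9 dBm

−123.9 dBm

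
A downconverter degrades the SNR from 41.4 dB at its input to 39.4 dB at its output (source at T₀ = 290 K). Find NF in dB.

NF (dB) = SNR_in(dB) − SNR_out(dB) when the source is at T₀
NF = 41.4 − 39.4 = 2.0 dB

2.0 dB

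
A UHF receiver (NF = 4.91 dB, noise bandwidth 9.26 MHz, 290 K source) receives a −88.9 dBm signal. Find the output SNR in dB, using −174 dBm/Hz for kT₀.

Noise floor: N = −174 + 10 log₁₀(B) + NF
10 log₁₀(9.26×10⁶) = 69.67 dB
N = −174 + 69.67 + 4.91 = −99.42 dBm
SNR = P_sig − N = −88.9 − (−99.42) = 10.52 dB → 10.5 dB

10.5 dB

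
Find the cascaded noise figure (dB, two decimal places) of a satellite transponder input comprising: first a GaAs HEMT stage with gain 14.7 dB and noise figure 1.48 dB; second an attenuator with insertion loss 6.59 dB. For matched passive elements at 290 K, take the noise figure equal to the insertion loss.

1.84 dB

Convert to linear (a loss of L dB is a gain of −L dB): F_i = 10^(NF_i/10), G_i = 10^(G_i,dB/10)
  Stage 1: F_1 = 10^(1.48/10) = 1.406, G_1 = 10^(14.7/10) = 29.51
  Stage 2: F_2 = 10^(6.59/10) = 4.560, G_2 = 10^(−6.59/10) = 0.2193
Friis cascade:
  F = 1.406 + (4.560 − 1)/29.51 = 1.527
NF = 10 log₁₀(1.527) = 1.84 dB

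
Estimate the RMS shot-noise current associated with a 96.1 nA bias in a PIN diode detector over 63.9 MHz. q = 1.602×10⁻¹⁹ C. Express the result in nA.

I_n = √(2qI·B)
2qI·B = 2 × 1.602×10⁻¹⁹ × 9.61×10⁻⁸ × 6.39×10⁷ = 1.97×10⁻¹⁸ A²
I_n = √(1.97×10⁻¹⁸) = 1.40×10⁻⁹ A = 1.40 nA

1.40 nA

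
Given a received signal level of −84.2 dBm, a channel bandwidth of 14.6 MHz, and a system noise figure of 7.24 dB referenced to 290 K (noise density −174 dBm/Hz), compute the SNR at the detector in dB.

10.9 dB

Noise floor: N = −174 + 10 log₁₀(B) + NF
10 log₁₀(1.46×10⁷) = 71.64 dB
N = −174 + 71.64 + 7.24 = −95.12 dBm
SNR = P_sig − N = −84.2 − (−95.12) = 10.92 dB → 10.9 dB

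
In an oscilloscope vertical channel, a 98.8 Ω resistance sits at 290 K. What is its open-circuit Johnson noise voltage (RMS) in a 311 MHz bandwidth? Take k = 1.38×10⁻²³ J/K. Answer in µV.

22.2 µV

V_n = √(4kTRB)
4kTRB = 4 × 1.38×10⁻²³ × 290 × 9.88×10¹ × 3.11×10⁸ = 4.92×10⁻¹⁰ V²
V_n = √(4.92×10⁻¹⁰) = 2.22×10⁻⁵ V = 22.2 µV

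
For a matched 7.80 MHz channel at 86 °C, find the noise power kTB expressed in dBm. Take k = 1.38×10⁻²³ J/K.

−104.1 dBm

T = 86 °C + 273.15 = 359.15 K
P_n = kTB = 1.38×10⁻²³ × 359.15 × 7.80×10⁶ = 3.87×10⁻¹⁴ W
In dBm: 10 log₁₀(3.87×10⁻¹⁴ / 10⁻³) = −104.1 dBm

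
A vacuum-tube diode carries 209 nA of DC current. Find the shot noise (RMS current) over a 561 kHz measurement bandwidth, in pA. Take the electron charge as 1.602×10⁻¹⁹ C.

I_n = √(2qI·B)
2qI·B = 2 × 1.602×10⁻¹⁹ × 2.09×10⁻⁷ × 5.61×10⁵ = 3.76×10⁻²⁰ A²
I_n = √(3.76×10⁻²⁰) = 1.94×10⁻¹⁰ A = 194 pA

194 pA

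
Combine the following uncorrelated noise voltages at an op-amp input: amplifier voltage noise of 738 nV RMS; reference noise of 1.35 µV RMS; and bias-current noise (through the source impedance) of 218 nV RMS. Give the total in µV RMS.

Uncorrelated sources add in power (mean-square): V_tot = √(ΣV_i²)
V_tot = √[(7.38×10⁻⁷)² + (1.35×10⁻⁶)² + (2.18×10⁻⁷)²] = 1.55×10⁻⁶ V = 1.55 µV

1.55 µV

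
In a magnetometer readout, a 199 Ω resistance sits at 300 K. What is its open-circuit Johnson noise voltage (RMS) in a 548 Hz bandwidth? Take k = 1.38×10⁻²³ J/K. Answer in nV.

V_n = √(4kTRB)
4kTRB = 4 × 1.38×10⁻²³ × 300 × 1.99×10² × 5.48×10² = 1.81×10⁻¹⁵ V²
V_n = √(1.81×10⁻¹⁵) = 4.25×10⁻⁸ V = 42.5 nV

42.5 nV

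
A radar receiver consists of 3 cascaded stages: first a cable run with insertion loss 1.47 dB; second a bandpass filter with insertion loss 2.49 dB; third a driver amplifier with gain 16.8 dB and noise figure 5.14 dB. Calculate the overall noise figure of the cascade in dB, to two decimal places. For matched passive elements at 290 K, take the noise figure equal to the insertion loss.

9.10 dB

Convert to linear (a loss of L dB is a gain of −L dB): F_i = 10^(NF_i/10), G_i = 10^(G_i,dB/10)
  Stage 1: F_1 = 10^(1.47/10) = 1.403, G_1 = 10^(−1.47/10) = 0.7129
  Stage 2: F_2 = 10^(2.49/10) = 1.774, G_2 = 10^(−2.49/10) = 0.5636
  Stage 3: F_3 = 10^(5.14/10) = 3.266, G_3 = 10^(16.8/10) = 47.86
Friis cascade:
  F = 1.403 + (1.774 − 1)/0.7129 + (3.266 − 1)/0.4018 = 8.128
NF = 10 log₁₀(8.128) = 9.10 dB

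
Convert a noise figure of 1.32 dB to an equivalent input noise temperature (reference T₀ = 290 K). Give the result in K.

F = 10^(1.32/10) = 1.35519
T_e = (F − 1)·T₀ = (1.35519 − 1) × 290 = 103 K

103 K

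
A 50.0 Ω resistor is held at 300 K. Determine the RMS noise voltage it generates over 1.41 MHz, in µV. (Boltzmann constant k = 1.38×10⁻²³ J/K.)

1.08 µV

V_n = √(4kTRB)
4kTRB = 4 × 1.38×10⁻²³ × 300 × 5.00×10¹ × 1.41×10⁶ = 1.17×10⁻¹² V²
V_n = √(1.17×10⁻¹²) = 1.08×10⁻⁶ V = 1.08 µV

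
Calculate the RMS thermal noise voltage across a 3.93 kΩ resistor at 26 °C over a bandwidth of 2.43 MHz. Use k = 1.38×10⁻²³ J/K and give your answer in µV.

12.6 µV

T = 26 °C + 273.15 = 299.15 K
V_n = √(4kTRB)
4kTRB = 4 × 1.38×10⁻²³ × 299.15 × 3.93×10³ × 2.43×10⁶ = 1.58×10⁻¹⁰ V²
V_n = √(1.58×10⁻¹⁰) = 1.26×10⁻⁵ V = 12.6 µV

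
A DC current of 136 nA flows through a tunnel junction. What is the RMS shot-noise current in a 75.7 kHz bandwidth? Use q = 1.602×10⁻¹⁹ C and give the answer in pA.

I_n = √(2qI·B)
2qI·B = 2 × 1.602×10⁻¹⁹ × 1.36×10⁻⁷ × 7.57×10⁴ = 3.30×10⁻²¹ A²
I_n = √(3.30×10⁻²¹) = 5.74×10⁻¹¹ A = 57.4 pA

57.4 pA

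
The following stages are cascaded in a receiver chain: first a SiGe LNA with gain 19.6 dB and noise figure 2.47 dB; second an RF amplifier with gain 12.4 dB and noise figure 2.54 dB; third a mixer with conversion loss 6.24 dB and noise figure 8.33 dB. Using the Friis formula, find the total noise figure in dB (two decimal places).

2.50 dB

Convert to linear (a loss of L dB is a gain of −L dB): F_i = 10^(NF_i/10), G_i = 10^(G_i,dB/10)
  Stage 1: F_1 = 10^(2.47/10) = 1.766, G_1 = 10^(19.6/10) = 91.20
  Stage 2: F_2 = 10^(2.54/10) = 1.795, G_2 = 10^(12.4/10) = 17.38
  Stage 3: F_3 = 10^(8.33/10) = 6.808, G_3 = 10^(−6.24/10) = 0.2377
Friis cascade:
  F = 1.766 + (1.795 − 1)/91.20 + (6.808 − 1)/1585 = 1.778
NF = 10 log₁₀(1.778) = 2.50 dB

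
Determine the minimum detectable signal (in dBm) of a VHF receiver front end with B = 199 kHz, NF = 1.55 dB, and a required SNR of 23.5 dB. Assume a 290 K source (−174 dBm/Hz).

Sensitivity = −174 + 10 log₁₀(B) + NF + SNR_min
= −174 + 52.99 + 1.55 + 23.5
= −95.96 dBm → −96.0 dBm

−96.0 dBm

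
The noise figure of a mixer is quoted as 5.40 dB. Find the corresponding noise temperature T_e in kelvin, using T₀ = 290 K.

F = 10^(5.40/10) = 3.46737
T_e = (F − 1)·T₀ = (3.46737 − 1) × 290 = 716 K

716 K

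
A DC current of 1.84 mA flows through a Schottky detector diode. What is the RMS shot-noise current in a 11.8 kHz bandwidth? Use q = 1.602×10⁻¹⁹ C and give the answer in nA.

I_n = √(2qI·B)
2qI·B = 2 × 1.602×10⁻¹⁹ × 1.84×10⁻³ × 1.18×10⁴ = 6.96×10⁻¹⁸ A²
I_n = √(6.96×10⁻¹⁸) = 2.64×10⁻⁹ A = 2.64 nA

2.64 nA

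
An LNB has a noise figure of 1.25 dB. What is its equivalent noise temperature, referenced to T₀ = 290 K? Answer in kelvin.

96.7 K

F = 10^(1.25/10) = 1.33352
T_e = (F − 1)·T₀ = (1.33352 − 1) × 290 = 96.7 K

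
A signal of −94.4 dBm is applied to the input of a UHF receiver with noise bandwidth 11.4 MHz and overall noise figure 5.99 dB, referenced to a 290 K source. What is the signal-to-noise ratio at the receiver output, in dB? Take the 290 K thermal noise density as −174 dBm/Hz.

Noise floor: N = −174 + 10 log₁₀(B) + NF
10 log₁₀(1.14×10⁷) = 70.57 dB
N = −174 + 70.57 + 5.99 = −97.44 dBm
SNR = P_sig − N = −94.4 − (−97.44) = 3.04 dB → 3.0 dB

3.0 dB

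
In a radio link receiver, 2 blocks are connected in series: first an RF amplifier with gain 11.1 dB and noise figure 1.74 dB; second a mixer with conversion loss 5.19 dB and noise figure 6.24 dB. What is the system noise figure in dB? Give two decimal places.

2.41 dB

Convert to linear (a loss of L dB is a gain of −L dB): F_i = 10^(NF_i/10), G_i = 10^(G_i,dB/10)
  Stage 1: F_1 = 10^(1.74/10) = 1.493, G_1 = 10^(11.1/10) = 12.88
  Stage 2: F_2 = 10^(6.24/10) = 4.207, G_2 = 10^(−5.19/10) = 0.3027
Friis cascade:
  F = 1.493 + (4.207 − 1)/12.88 = 1.742
NF = 10 log₁₀(1.742) = 2.41 dB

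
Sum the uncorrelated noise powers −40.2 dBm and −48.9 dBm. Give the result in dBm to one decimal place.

Convert to linear, add, convert back:
P₁ = 9.55×10⁻⁸ W, P₂ = 1.29×10⁻⁸ W
P_tot = 1.08×10⁻⁷ W → 10 log₁₀(P_tot / 10⁻³) = −39.7 dBm

−39.7 dBm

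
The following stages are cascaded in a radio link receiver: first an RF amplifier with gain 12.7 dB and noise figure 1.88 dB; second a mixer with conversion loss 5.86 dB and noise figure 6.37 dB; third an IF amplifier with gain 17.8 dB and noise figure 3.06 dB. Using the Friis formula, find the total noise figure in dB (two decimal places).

2.86 dB

Convert to linear (a loss of L dB is a gain of −L dB): F_i = 10^(NF_i/10), G_i = 10^(G_i,dB/10)
  Stage 1: F_1 = 10^(1.88/10) = 1.542, G_1 = 10^(12.7/10) = 18.62
  Stage 2: F_2 = 10^(6.37/10) = 4.335, G_2 = 10^(−5.86/10) = 0.2594
  Stage 3: F_3 = 10^(3.06/10) = 2.023, G_3 = 10^(17.8/10) = 60.26
Friis cascade:
  F = 1.542 + (4.335 − 1)/18.62 + (2.023 − 1)/4.831 = 1.933
NF = 10 log₁₀(1.933) = 2.86 dB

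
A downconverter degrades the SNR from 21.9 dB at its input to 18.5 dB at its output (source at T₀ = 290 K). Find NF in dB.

3.4 dB

NF (dB) = SNR_in(dB) − SNR_out(dB) when the source is at T₀
NF = 21.9 − 18.5 = 3.4 dB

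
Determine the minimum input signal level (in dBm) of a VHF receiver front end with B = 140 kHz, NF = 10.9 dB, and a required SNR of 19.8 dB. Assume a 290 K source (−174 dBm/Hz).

−91.8 dBm

Sensitivity = −174 + 10 log₁₀(B) + NF + SNR_min
= −174 + 51.46 + 10.9 + 19.8
= −91.84 dBm → −91.8 dBm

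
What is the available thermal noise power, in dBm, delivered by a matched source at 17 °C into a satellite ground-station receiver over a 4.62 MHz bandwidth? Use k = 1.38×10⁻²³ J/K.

T = 17 °C + 273.15 = 290.15 K
P_n = kTB = 1.38×10⁻²³ × 290.15 × 4.62×10⁶ = 1.85×10⁻¹⁴ W
In dBm: 10 log₁₀(1.85×10⁻¹⁴ / 10⁻³) = −107.3 dBm

−107.3 dBm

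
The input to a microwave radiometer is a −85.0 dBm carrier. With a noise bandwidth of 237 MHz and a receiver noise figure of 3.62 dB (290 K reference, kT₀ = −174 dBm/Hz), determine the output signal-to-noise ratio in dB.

Noise floor: N = −174 + 10 log₁₀(B) + NF
10 log₁₀(2.37×10⁸) = 83.75 dB
N = −174 + 83.75 + 3.62 = −86.63 dBm
SNR = P_sig − N = −85.0 − (−86.63) = 1.63 dB → 1.6 dB

1.6 dB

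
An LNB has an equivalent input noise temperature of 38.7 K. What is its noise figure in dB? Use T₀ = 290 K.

0.544 dB

F = 1 + T_e/T₀ = 1 + 38.7/290 = 1.13345
NF = 10 log₁₀(1.13345) = 0.544 dB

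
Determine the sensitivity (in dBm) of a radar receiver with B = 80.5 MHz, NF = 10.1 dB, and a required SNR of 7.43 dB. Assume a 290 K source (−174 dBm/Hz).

−77.4 dBm

Sensitivity = −174 + 10 log₁₀(B) + NF + SNR_min
= −174 + 79.06 + 10.1 + 7.43
= −77.41 dBm → −77.4 dBm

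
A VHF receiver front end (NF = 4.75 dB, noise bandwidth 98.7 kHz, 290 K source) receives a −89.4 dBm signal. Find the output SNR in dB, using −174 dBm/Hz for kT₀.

29.9 dB

Noise floor: N = −174 + 10 log₁₀(B) + NF
10 log₁₀(9.87×10⁴) = 49.94 dB
N = −174 + 49.94 + 4.75 = −119.31 dBm
SNR = P_sig − N = −89.4 − (−119.31) = 29.91 dB → 29.9 dB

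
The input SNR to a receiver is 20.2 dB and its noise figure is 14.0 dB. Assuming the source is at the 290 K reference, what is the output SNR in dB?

By definition F = SNR_in/SNR_out, so in dB: SNR_out = SNR_in − NF
SNR_out = 20.2 − 14.0 = 6.2 dB

6.2 dB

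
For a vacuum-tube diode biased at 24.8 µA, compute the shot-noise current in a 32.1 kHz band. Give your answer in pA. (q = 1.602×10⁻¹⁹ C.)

505 pA

I_n = √(2qI·B)
2qI·B = 2 × 1.602×10⁻¹⁹ × 2.48×10⁻⁵ × 3.21×10⁴ = 2.55×10⁻¹⁹ A²
I_n = √(2.55×10⁻¹⁹) = 5.05×10⁻¹⁰ A = 505 pA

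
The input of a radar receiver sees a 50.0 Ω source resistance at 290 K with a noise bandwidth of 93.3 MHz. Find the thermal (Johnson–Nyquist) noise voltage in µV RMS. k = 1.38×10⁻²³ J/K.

V_n = √(4kTRB)
4kTRB = 4 × 1.38×10⁻²³ × 290 × 5.00×10¹ × 9.33×10⁷ = 7.47×10⁻¹¹ V²
V_n = √(7.47×10⁻¹¹) = 8.64×10⁻⁶ V = 8.64 µV

8.64 µV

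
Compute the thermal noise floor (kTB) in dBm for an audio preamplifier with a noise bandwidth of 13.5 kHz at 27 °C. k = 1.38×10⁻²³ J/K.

T = 27 °C + 273.15 = 300.15 K
P_n = kTB = 1.38×10⁻²³ × 300.15 × 1.35×10⁴ = 5.59×10⁻¹⁷ W
In dBm: 10 log₁₀(5.59×10⁻¹⁷ / 10⁻³) = −132.5 dBm

−132.5 dBm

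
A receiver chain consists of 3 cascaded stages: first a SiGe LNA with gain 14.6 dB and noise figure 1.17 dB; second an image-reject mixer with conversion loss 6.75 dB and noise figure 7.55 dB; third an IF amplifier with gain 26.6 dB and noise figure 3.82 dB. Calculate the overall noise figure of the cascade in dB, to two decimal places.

Convert to linear (a loss of L dB is a gain of −L dB): F_i = 10^(NF_i/10), G_i = 10^(G_i,dB/10)
  Stage 1: F_1 = 10^(1.17/10) = 1.309, G_1 = 10^(14.6/10) = 28.84
  Stage 2: F_2 = 10^(7.55/10) = 5.689, G_2 = 10^(−6.75/10) = 0.2113
  Stage 3: F_3 = 10^(3.82/10) = 2.410, G_3 = 10^(26.6/10) = 457.1
Friis cascade:
  F = 1.309 + (5.689 − 1)/28.84 + (2.410 − 1)/6.095 = 1.703
NF = 10 log₁₀(1.703) = 2.31 dB

2.31 dB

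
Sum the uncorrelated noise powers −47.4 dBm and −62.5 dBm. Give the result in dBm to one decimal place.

−47.3 dBm

Convert to linear, add, convert back:
P₁ = 1.82×10⁻⁸ W, P₂ = 5.62×10⁻¹⁰ W
P_tot = 1.88×10⁻⁸ W → 10 log₁₀(P_tot / 10⁻³) = −47.3 dBm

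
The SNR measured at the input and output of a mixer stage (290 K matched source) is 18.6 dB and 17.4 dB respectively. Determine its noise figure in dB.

1.2 dB

NF (dB) = SNR_in(dB) − SNR_out(dB) when the source is at T₀
NF = 18.6 − 17.4 = 1.2 dB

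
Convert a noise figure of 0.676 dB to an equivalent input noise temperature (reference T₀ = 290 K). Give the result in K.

48.8 K

F = 10^(0.676/10) = 1.16842
T_e = (F − 1)·T₀ = (1.16842 − 1) × 290 = 48.8 K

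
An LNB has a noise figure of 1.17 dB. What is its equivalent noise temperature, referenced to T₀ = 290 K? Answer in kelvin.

F = 10^(1.17/10) = 1.30918
T_e = (F − 1)·T₀ = (1.30918 − 1) × 290 = 89.7 K

89.7 K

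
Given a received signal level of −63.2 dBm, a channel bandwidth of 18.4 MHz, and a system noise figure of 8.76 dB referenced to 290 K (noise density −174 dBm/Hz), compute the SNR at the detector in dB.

Noise floor: N = −174 + 10 log₁₀(B) + NF
10 log₁₀(1.84×10⁷) = 72.65 dB
N = −174 + 72.65 + 8.76 = −92.59 dBm
SNR = P_sig − N = −63.2 − (−92.59) = 29.39 dB → 29.4 dB

29.4 dB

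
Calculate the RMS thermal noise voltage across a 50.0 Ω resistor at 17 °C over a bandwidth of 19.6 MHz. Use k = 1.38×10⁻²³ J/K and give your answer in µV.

T = 17 °C + 273.15 = 290.15 K
V_n = √(4kTRB)
4kTRB = 4 × 1.38×10⁻²³ × 290.15 × 5.00×10¹ × 1.96×10⁷ = 1.57×10⁻¹¹ V²
V_n = √(1.57×10⁻¹¹) = 3.96×10⁻⁶ V = 3.96 µV

3.96 µV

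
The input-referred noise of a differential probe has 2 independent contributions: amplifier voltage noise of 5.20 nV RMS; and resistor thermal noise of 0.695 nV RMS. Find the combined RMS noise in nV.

5.25 nV

Uncorrelated sources add in power (mean-square): V_tot = √(ΣV_i²)
V_tot = √[(5.20×10⁻⁹)² + (6.95×10⁻¹⁰)²] = 5.25×10⁻⁹ V = 5.25 nV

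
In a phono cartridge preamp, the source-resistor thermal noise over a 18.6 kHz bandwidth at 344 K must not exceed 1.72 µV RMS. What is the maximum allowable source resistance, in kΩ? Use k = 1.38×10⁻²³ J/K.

Johnson–Nyquist: V_n = √(4kTRB) ⇒ R = V_n² / (4kTB)
4kTB = 4 × 1.38×10⁻²³ × 344 × 1.86×10⁴ = 3.53×10⁻¹⁶
R = (1.72×10⁻⁶)² / 3.53×10⁻¹⁶ = 8.38×10³ Ω = 8.38 kΩ

8.38 kΩ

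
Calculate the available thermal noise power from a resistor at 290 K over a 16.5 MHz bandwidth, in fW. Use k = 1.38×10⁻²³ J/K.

66.0 fW

P_n = kTB = 1.38×10⁻²³ × 290 × 1.65×10⁷ = 6.60×10⁻¹⁴ W = 66.0 fW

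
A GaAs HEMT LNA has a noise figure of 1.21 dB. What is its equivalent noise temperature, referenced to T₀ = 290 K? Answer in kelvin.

93.2 K

F = 10^(1.21/10) = 1.3213
T_e = (F − 1)·T₀ = (1.3213 − 1) × 290 = 93.2 K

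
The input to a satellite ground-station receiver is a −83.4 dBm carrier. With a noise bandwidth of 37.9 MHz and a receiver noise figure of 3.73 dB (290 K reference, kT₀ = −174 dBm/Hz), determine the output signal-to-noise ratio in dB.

11.1 dB

Noise floor: N = −174 + 10 log₁₀(B) + NF
10 log₁₀(3.79×10⁷) = 75.79 dB
N = −174 + 75.79 + 3.73 = −94.48 dBm
SNR = P_sig − N = −83.4 − (−94.48) = 11.08 dB → 11.1 dB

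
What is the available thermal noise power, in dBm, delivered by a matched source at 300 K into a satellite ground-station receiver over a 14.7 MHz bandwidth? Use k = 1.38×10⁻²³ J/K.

P_n = kTB = 1.38×10⁻²³ × 300 × 1.47×10⁷ = 6.09×10⁻¹⁴ W
In dBm: 10 log₁₀(6.09×10⁻¹⁴ / 10⁻³) = −102.2 dBm

−102.2 dBm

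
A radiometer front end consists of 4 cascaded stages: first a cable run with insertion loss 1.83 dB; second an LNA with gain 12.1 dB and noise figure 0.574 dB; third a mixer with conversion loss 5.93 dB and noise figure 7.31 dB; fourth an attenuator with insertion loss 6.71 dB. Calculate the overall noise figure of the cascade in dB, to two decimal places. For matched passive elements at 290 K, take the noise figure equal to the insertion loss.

Convert to linear (a loss of L dB is a gain of −L dB): F_i = 10^(NF_i/10), G_i = 10^(G_i,dB/10)
  Stage 1: F_1 = 10^(1.83/10) = 1.524, G_1 = 10^(−1.83/10) = 0.6561
  Stage 2: F_2 = 10^(0.574/10) = 1.141, G_2 = 10^(12.1/10) = 16.22
  Stage 3: F_3 = 10^(7.31/10) = 5.383, G_3 = 10^(−5.93/10) = 0.2553
  Stage 4: F_4 = 10^(6.71/10) = 4.688, G_4 = 10^(−6.71/10) = 0.2133
Friis cascade:
  F = 1.524 + (1.141 − 1)/0.6561 + (5.383 − 1)/10.64 + (4.688 − 1)/2.716 = 3.509
NF = 10 log₁₀(3.509) = 5.45 dB

5.45 dB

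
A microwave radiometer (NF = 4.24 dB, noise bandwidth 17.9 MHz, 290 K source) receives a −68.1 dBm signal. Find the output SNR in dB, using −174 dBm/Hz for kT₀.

Noise floor: N = −174 + 10 log₁₀(B) + NF
10 log₁₀(1.79×10⁷) = 72.53 dB
N = −174 + 72.53 + 4.24 = −97.23 dBm
SNR = P_sig − N = −68.1 − (−97.23) = 29.13 dB → 29.1 dB

29.1 dB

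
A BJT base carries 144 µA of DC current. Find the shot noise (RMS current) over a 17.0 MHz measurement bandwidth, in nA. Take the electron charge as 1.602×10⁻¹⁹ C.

28.0 nA

I_n = √(2qI·B)
2qI·B = 2 × 1.602×10⁻¹⁹ × 1.44×10⁻⁴ × 1.70×10⁷ = 7.84×10⁻¹⁶ A²
I_n = √(7.84×10⁻¹⁶) = 2.80×10⁻⁸ A = 28.0 nA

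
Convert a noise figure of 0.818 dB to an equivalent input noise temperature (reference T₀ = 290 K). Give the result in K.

F = 10^(0.818/10) = 1.20726
T_e = (F − 1)·T₀ = (1.20726 − 1) × 290 = 60.1 K

60.1 K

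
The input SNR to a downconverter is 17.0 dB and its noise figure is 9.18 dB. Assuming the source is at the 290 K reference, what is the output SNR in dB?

7.82 dB

By definition F = SNR_in/SNR_out, so in dB: SNR_out = SNR_in − NF
SNR_out = 17.0 − 9.18 = 7.82 dB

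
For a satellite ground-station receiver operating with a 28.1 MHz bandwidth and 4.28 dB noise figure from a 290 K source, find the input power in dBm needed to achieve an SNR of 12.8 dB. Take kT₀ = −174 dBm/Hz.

Sensitivity = −174 + 10 log₁₀(B) + NF + SNR_min
= −174 + 74.49 + 4.28 + 12.8
= −82.43 dBm → −82.4 dBm

−82.4 dBm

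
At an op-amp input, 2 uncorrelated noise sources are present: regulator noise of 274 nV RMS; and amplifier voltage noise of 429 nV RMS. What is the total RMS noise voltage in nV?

Uncorrelated sources add in power (mean-square): V_tot = √(ΣV_i²)
V_tot = √[(2.74×10⁻⁷)² + (4.29×10⁻⁷)²] = 5.09×10⁻⁷ V = 509 nV

509 nV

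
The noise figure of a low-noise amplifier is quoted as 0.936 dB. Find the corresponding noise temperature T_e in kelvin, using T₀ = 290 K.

F = 10^(0.936/10) = 1.24051
T_e = (F − 1)·T₀ = (1.24051 − 1) × 290 = 69.7 K

69.7 K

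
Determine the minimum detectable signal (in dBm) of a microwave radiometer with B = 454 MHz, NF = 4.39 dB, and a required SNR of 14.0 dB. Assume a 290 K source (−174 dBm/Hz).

Sensitivity = −174 + 10 log₁₀(B) + NF + SNR_min
= −174 + 86.57 + 4.39 + 14.0
= −69.04 dBm → −69.0 dBm

−69.0 dBm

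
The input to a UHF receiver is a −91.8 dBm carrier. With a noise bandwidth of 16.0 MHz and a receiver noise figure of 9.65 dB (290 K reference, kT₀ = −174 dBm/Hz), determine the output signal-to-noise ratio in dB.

0.5 dB

Noise floor: N = −174 + 10 log₁₀(B) + NF
10 log₁₀(1.60×10⁷) = 72.04 dB
N = −174 + 72.04 + 9.65 = −92.31 dBm
SNR = P_sig − N = −91.8 − (−92.31) = 0.51 dB → 0.5 dB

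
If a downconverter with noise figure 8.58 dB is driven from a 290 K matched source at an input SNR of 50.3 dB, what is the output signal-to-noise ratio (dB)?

By definition F = SNR_in/SNR_out, so in dB: SNR_out = SNR_in − NF
SNR_out = 50.3 − 8.58 = 41.72 dB

41.72 dB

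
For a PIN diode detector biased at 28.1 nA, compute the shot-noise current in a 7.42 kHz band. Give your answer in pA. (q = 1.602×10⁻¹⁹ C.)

8.17 pA

I_n = √(2qI·B)
2qI·B = 2 × 1.602×10⁻¹⁹ × 2.81×10⁻⁸ × 7.42×10³ = 6.68×10⁻²³ A²
I_n = √(6.68×10⁻²³) = 8.17×10⁻¹² A = 8.17 pA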